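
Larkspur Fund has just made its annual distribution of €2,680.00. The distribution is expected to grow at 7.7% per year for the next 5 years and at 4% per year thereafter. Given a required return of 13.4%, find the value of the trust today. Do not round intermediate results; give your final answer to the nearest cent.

D_1 = 2886.36000
D_2 = 3108.60972
D_3 = 3347.97267
D_4 = 3605.76656
D_5 = 3883.41059
Terminal value at year 5: TV = D_5×(1+g_2)/(r−g_2) = 4038.74701/0.094 = 42965.39375
P_0 = D_1/(1+r)^1 + D_2/(1+r)^2 + D_3/(1+r)^3 + D_4/(1+r)^4 + D_5/(1+r)^5 + TV/(1+r)^5
    = 2545.29101 + 2417.35310 + 2295.84593 + 2180.44627 + 2070.84712 + 22911.50002 = 34421.28344

€34421.28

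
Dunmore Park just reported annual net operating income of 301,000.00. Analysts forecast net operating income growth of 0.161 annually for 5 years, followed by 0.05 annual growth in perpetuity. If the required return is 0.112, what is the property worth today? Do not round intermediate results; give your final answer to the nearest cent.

D_1 = 349461.00000
D_2 = 405724.22100
D_3 = 471045.82058
D_4 = 546884.19769
D_5 = 634932.55352
Terminal value at year 5: TV = D_5×(1+g_2)/(r−g_2) = 666679.18120/0.062 = 10752890.01935
P_0 = D_1/(1+r)^1 + D_2/(1+r)^2 + D_3/(1+r)^3 + D_4/(1+r)^4 + D_5/(1+r)^5 + TV/(1+r)^5
    = 314263.48921 + 328111.43073 + 342569.57831 + 357664.82052 + 373425.23077 + 6324136.97276 = 8040171.52230

8040171.52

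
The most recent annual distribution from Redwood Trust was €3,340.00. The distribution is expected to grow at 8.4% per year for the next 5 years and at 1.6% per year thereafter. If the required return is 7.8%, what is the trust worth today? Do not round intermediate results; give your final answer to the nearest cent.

D_1 = 3620.56000
D_2 = 3924.68704
D_3 = 4254.36075
D_4 = 4611.72705
D_5 = 4999.11213
Terminal value at year 5: TV = D_5×(1+g_2)/(r−g_2) = 5079.09792/0.062 = 81920.93421
P_0 = D_1/(1+r)^1 + D_2/(1+r)^2 + D_3/(1+r)^3 + D_4/(1+r)^4 + D_5/(1+r)^5 + TV/(1+r)^5
    = 3358.58998 + 3377.28343 + 3396.08093 + 3414.98305 + 3433.99038 + 56273.13260 = 73254.06036

€73254.06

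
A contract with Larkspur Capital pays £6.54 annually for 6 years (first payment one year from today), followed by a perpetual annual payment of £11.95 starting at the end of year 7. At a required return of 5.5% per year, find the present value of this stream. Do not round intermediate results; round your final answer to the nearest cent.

£190.25

PV of 6-year annuity: £6.54 × [1 − (1+0.055)^−6] / 0.055 = 32.67077
Perpetuity value at year 6: £11.95 / 0.055 = 217.27273
PV of perpetuity: 217.27273 / (1+0.055)^6 = 157.57614
Total PV = 32.67077 + 157.57614 = 190.24691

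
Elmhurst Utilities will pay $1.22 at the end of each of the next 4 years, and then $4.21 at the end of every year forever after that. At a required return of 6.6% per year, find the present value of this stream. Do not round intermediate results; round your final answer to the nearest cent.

$53.57

PV of 4-year annuity: $1.22 × [1 − (1+0.066)^−4] / 0.066 = 4.16999
Perpetuity value at year 4: $4.21 / 0.066 = 63.78788
PV of perpetuity: 63.78788 / (1+0.066)^4 = 49.39800
Total PV = 4.16999 + 49.39800 = 53.56799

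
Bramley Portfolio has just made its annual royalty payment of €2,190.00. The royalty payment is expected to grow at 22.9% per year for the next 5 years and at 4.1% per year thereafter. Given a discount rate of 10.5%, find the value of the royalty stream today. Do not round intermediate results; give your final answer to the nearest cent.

€75862.99

D_1 = 2691.51000
D_2 = 3307.86579
D_3 = 4065.36706
D_4 = 4996.33611
D_5 = 6140.49708
Terminal value at year 5: TV = D_5×(1+g_2)/(r−g_2) = 6392.25746/0.064 = 99879.02284
P_0 = D_1/(1+r)^1 + D_2/(1+r)^2 + D_3/(1+r)^3 + D_4/(1+r)^4 + D_5/(1+r)^5 + TV/(1+r)^5
    = 2435.75566 + 2709.08932 + 3013.09573 + 3351.21688 + 3727.28103 + 60626.55553 = 75862.99414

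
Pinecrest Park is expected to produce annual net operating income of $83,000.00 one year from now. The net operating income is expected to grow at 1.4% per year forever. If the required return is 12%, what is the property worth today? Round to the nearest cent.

Growing perpetuity: P = D₁ / (r − g) = $83,000.0000 / (0.12 − 0.014) = $783,018.87

$783018.87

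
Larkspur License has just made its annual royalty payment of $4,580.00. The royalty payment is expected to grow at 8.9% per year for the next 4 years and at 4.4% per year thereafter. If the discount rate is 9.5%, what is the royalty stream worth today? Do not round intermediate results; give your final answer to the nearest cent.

D_1 = 4987.62000
D_2 = 5431.51818
D_3 = 5914.92330
D_4 = 6441.35147
Terminal value at year 4: TV = D_4×(1+g_2)/(r−g_2) = 6724.77094/0.051 = 131858.25365
P_0 = D_1/(1+r)^1 + D_2/(1+r)^2 + D_3/(1+r)^3 + D_4/(1+r)^4 + TV/(1+r)^4
    = 4554.90411 + 4529.94573 + 4505.12411 + 4480.43850 + 91717.21162 = 109787.62407

$109787.62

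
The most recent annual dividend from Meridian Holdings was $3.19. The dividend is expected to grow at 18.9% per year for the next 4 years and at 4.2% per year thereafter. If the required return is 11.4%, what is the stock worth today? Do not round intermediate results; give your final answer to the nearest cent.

$74.97

D_1 = 3.79291
D_2 = 4.50977
D_3 = 5.36212
D_4 = 6.37556
Terminal value at year 4: TV = D_4×(1+g_2)/(r−g_2) = 6.64333/0.072 = 92.26847
P_0 = D_1/(1+r)^1 + D_2/(1+r)^2 + D_3/(1+r)^3 + D_4/(1+r)^4 + TV/(1+r)^4
    = 3.40477 + 3.63399 + 3.87865 + 4.13978 + 59.91183 = 74.96902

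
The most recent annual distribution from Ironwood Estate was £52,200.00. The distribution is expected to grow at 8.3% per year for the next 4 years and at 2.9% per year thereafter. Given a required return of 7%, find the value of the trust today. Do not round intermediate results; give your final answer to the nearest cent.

£1590150.05

D_1 = 56532.60000
D_2 = 61224.80580
D_3 = 66306.46468
D_4 = 71809.90125
Terminal value at year 4: TV = D_4×(1+g_2)/(r−g_2) = 73892.38839/0.041 = 1802253.37527
P_0 = D_1/(1+r)^1 + D_2/(1+r)^2 + D_3/(1+r)^3 + D_4/(1+r)^4 + TV/(1+r)^4
    = 52834.20561 + 53476.11652 + 54125.82634 + 54783.42984 + 1374930.47089 = 1590150.04920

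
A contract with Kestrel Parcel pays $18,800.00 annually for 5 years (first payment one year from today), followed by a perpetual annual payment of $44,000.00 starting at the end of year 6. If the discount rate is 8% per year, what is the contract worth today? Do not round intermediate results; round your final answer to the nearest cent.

$449383.71

PV of 5-year annuity: $18,800.00 × [1 − (1+0.08)^−5] / 0.08 = 75062.94870
Perpetuity value at year 5: $44,000.00 / 0.08 = 550000.00000
PV of perpetuity: 550000.00000 / (1+0.08)^5 = 374320.75837
Total PV = 75062.94870 + 374320.75837 = 449383.70707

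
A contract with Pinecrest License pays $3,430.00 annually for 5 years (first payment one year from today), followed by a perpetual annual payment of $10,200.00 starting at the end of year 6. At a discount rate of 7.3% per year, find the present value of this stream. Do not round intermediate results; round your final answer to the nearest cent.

PV of 5-year annuity: $3,430.00 × [1 − (1+0.073)^−5] / 0.073 = 13951.42772
Perpetuity value at year 5: $10,200.00 / 0.073 = 139726.02740
PV of perpetuity: 139726.02740 / (1+0.073)^5 = 98237.81669
Total PV = 13951.42772 + 98237.81669 = 112189.24441

$112189.24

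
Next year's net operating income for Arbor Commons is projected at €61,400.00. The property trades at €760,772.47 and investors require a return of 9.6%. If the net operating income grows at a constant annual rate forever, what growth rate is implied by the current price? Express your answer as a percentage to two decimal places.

1.53%

P = D₁/(r−g) ⇒ g = r − D₁/P = 0.096 − €61,400.00/€760,772.47 = 0.015293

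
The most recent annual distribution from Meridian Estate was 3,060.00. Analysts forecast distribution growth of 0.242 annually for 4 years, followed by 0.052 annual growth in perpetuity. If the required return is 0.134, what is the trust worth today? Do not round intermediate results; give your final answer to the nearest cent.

71933.47

D_1 = 3800.52000
D_2 = 4720.24584
D_3 = 5862.54533
D_4 = 7281.28130
Terminal value at year 4: TV = D_4×(1+g_2)/(r−g_2) = 7659.90793/0.082 = 93413.51136
P_0 = D_1/(1+r)^1 + D_2/(1+r)^2 + D_3/(1+r)^3 + D_4/(1+r)^4 + TV/(1+r)^4
    = 3351.42857 + 3670.61224 + 4020.19436 + 4403.07002 + 56488.16656 = 71933.47176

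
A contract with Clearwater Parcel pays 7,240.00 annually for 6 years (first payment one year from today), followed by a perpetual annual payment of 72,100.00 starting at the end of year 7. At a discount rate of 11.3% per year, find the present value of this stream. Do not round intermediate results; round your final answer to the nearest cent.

366015.57

PV of 6-year annuity: 7,240.00 × [1 − (1+0.113)^−6] / 0.113 = 30366.19962
Perpetuity value at year 6: 72,100.00 / 0.113 = 638053.09735
PV of perpetuity: 638053.09735 / (1+0.113)^6 = 335649.36912
Total PV = 30366.19962 + 335649.36912 = 366015.56873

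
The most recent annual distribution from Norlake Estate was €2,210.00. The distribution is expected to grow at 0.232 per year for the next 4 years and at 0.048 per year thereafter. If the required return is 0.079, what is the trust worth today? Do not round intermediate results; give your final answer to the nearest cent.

D_1 = 2722.72000
D_2 = 3354.39104
D_3 = 4132.60976
D_4 = 5091.37523
Terminal value at year 4: TV = D_4×(1+g_2)/(r−g_2) = 5335.76124/0.031 = 172121.33022
P_0 = D_1/(1+r)^1 + D_2/(1+r)^2 + D_3/(1+r)^3 + D_4/(1+r)^4 + TV/(1+r)^4
    = 2523.37349 + 2881.18271 + 3289.72854 + 3756.20534 + 126983.97422 = 139434.46431

€139434.46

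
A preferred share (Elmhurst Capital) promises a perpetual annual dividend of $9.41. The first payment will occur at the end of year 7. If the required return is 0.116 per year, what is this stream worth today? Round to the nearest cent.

Value at end of year 6: C / r = $9.41 / 0.116 = $81.1207
Discount to today: PV = $81.1207 / (1 + 0.116)^6 = $81.1207 / 1.931902 = $41.99

$41.99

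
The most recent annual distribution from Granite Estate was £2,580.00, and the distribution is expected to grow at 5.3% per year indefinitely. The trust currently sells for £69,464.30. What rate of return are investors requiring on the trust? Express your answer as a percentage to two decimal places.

9.21%

D₁ = £2,580.00 × 1.053 = £2,716.7400
P = D₁/(r − g) ⇒ r = D₁/P + g = £2,716.7400/£69,464.30 + 0.053 = 0.039110 + 0.053 = 0.092110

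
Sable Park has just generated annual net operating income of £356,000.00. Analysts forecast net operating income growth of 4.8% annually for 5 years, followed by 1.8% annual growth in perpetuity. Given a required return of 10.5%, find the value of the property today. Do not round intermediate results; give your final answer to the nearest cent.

D_1 = 373088.00000
D_2 = 390996.22400
D_3 = 409764.04275
D_4 = 429432.71680
D_5 = 450045.48721
Terminal value at year 5: TV = D_5×(1+g_2)/(r−g_2) = 458146.30598/0.087 = 5266049.49403
P_0 = D_1/(1+r)^1 + D_2/(1+r)^2 + D_3/(1+r)^3 + D_4/(1+r)^4 + D_5/(1+r)^5 + TV/(1+r)^5
    = 337636.19910 + 320219.67118 + 303701.55239 + 288035.49946 + 273177.55967 + 3196491.44537 = 4719261.92717

£4719261.93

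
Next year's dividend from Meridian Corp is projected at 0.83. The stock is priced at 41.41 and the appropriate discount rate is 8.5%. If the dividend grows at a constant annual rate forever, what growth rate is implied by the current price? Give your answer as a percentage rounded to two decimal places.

6.50%

P = D₁/(r−g) ⇒ g = r − D₁/P = 0.085 − 0.83/41.41 = 0.064957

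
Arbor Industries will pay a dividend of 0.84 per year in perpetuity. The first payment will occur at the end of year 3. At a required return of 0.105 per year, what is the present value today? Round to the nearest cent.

6.55

Value at end of year 2: C / r = 0.84 / 0.105 = 8.0000
Discount to today: PV = 8.0000 / (1 + 0.105)^2 = 8.0000 / 1.221025 = 6.55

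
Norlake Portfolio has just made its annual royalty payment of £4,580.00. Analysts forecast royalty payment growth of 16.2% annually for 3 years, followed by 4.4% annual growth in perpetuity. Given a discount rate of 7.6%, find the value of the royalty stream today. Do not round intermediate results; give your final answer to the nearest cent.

D_1 = 5321.96000
D_2 = 6184.11752
D_3 = 7185.94456
Terminal value at year 3: TV = D_3×(1+g_2)/(r−g_2) = 7502.12612/0.032 = 234441.44121
P_0 = D_1/(1+r)^1 + D_2/(1+r)^2 + D_3/(1+r)^3 + TV/(1+r)^3
    = 4946.05948 + 5341.37650 + 5768.28949 + 188190.44471 = 204246.17018

£204246.17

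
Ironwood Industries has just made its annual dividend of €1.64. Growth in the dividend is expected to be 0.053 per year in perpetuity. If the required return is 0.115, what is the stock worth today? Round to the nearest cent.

D₁ = D₀ × (1 + g) = €1.64 × 1.053 = €1.7269
Growing perpetuity: P = D₁ / (r − g) = €1.7269 / (0.115 − 0.053) = €27.85

€27.85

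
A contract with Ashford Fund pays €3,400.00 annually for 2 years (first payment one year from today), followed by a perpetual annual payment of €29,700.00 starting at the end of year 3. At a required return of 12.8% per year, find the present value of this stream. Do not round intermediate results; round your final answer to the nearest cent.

€188045.79

PV of 2-year annuity: €3,400.00 × [1 − (1+0.128)^−2] / 0.128 = 5686.33369
Perpetuity value at year 2: €29,700.00 / 0.128 = 232031.25000
PV of perpetuity: 232031.25000 / (1+0.128)^2 = 182359.45281
Total PV = 5686.33369 + 182359.45281 = 188045.78649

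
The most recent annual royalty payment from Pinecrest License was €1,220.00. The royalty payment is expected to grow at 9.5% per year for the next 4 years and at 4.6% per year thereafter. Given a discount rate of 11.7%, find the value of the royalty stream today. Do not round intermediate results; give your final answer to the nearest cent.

D_1 = 1335.90000
D_2 = 1462.81050
D_3 = 1601.77750
D_4 = 1753.94636
Terminal value at year 4: TV = D_4×(1+g_2)/(r−g_2) = 1834.62789/0.071 = 25839.82947
P_0 = D_1/(1+r)^1 + D_2/(1+r)^2 + D_3/(1+r)^3 + D_4/(1+r)^4 + TV/(1+r)^4
    = 1195.97135 + 1172.41596 + 1149.32451 + 1126.68786 + 16598.80988 = 21243.20957

€21243.21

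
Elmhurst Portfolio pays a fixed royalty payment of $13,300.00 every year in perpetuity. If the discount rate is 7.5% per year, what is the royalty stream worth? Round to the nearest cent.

$177333.33

Level perpetuity: PV = C / r = $13,300.00 / 0.075 = $177,333.33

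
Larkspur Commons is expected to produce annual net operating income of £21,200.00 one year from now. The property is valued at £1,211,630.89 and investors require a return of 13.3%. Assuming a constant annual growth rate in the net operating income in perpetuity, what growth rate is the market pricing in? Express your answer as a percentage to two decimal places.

P = D₁/(r−g) ⇒ g = r − D₁/P = 0.133 − £21,200.00/£1,211,630.89 = 0.115503

11.55%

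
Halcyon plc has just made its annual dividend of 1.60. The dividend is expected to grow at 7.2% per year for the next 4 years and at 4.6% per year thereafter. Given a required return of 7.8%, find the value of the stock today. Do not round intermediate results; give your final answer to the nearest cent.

57.46

D_1 = 1.71520
D_2 = 1.83869
D_3 = 1.97108
D_4 = 2.11300
Terminal value at year 4: TV = D_4×(1+g_2)/(r−g_2) = 2.21020/0.032 = 69.06863
P_0 = D_1/(1+r)^1 + D_2/(1+r)^2 + D_3/(1+r)^3 + D_4/(1+r)^4 + TV/(1+r)^4
    = 1.59109 + 1.58224 + 1.57343 + 1.56467 + 51.14531 = 57.45675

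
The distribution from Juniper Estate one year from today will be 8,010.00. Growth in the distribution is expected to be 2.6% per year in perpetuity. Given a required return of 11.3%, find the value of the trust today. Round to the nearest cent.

Growing perpetuity: P = D₁ / (r − g) = 8,010.0000 / (0.113 − 0.026) = 92,068.97

92068.97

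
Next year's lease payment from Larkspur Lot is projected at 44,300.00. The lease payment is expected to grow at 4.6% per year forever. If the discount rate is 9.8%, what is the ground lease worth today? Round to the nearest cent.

851923.08

Growing perpetuity: P = D₁ / (r − g) = 44,300.0000 / (0.098 − 0.046) = 851,923.08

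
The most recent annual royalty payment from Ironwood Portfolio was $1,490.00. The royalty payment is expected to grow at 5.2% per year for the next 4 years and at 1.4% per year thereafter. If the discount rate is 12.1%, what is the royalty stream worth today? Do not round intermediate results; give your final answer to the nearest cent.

D_1 = 1567.48000
D_2 = 1648.98896
D_3 = 1734.73639
D_4 = 1824.94268
Terminal value at year 4: TV = D_4×(1+g_2)/(r−g_2) = 1850.49188/0.107 = 17294.31659
P_0 = D_1/(1+r)^1 + D_2/(1+r)^2 + D_3/(1+r)^3 + D_4/(1+r)^4 + TV/(1+r)^4
    = 1398.28724 + 1312.21961 + 1231.44962 + 1155.65121 + 10951.68527 = 16049.29295

$16049.29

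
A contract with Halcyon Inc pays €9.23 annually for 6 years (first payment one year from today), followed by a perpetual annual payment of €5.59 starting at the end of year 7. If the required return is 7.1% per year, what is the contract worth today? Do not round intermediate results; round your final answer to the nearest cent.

€96.03

PV of 6-year annuity: €9.23 × [1 − (1+0.071)^−6] / 0.071 = 43.85967
Perpetuity value at year 6: €5.59 / 0.071 = 78.73239
PV of perpetuity: 78.73239 / (1+0.071)^6 = 52.16950
Total PV = 43.85967 + 52.16950 = 96.02917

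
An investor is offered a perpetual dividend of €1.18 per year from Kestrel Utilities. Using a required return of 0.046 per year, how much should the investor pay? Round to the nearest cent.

Level perpetuity: PV = C / r = €1.18 / 0.046 = €25.65

€25.65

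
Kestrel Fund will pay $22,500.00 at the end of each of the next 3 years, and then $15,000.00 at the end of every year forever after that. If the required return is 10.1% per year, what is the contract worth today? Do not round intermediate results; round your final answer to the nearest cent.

$167133.45

PV of 3-year annuity: $22,500.00 × [1 − (1+0.101)^−3] / 0.101 = 55855.80882
Perpetuity value at year 3: $15,000.00 / 0.101 = 148514.85149
PV of perpetuity: 148514.85149 / (1+0.101)^3 = 111277.64561
Total PV = 55855.80882 + 111277.64561 = 167133.45442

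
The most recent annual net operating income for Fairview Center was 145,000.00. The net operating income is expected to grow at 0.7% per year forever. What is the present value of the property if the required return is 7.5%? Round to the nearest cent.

2147279.41

D₁ = D₀ × (1 + g) = 145,000.00 × 1.007 = 146,015.0000
Growing perpetuity: P = D₁ / (r − g) = 146,015.0000 / (0.075 − 0.007) = 2,147,279.41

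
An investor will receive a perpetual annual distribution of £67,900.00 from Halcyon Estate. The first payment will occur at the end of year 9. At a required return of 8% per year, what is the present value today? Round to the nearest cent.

Value at end of year 8: C / r = £67,900.00 / 0.08 = £848,750.0000
Discount to today: PV = £848,750.0000 / (1 + 0.08)^8 = £848,750.0000 / 1.850930 = £458,553.22

£458553.22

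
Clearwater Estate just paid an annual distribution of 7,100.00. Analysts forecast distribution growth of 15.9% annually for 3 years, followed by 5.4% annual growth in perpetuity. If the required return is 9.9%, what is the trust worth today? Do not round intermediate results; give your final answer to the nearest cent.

D_1 = 8228.90000
D_2 = 9537.29510
D_3 = 11053.72502
Terminal value at year 3: TV = D_3×(1+g_2)/(r−g_2) = 11650.62617/0.045 = 258902.80382
P_0 = D_1/(1+r)^1 + D_2/(1+r)^2 + D_3/(1+r)^3 + TV/(1+r)^3
    = 7487.62511 + 7896.41265 + 8327.51799 + 195048.97682 = 218760.53257

218760.53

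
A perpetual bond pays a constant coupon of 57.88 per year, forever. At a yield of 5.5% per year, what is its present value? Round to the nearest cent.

1052.36

Level perpetuity: PV = C / r = 57.88 / 0.055 = 1,052.36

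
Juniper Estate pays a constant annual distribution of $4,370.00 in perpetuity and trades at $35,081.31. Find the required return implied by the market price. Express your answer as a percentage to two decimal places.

12.46%

P = C/r ⇒ r = C/P = $4,370.00/$35,081.31 = 0.124568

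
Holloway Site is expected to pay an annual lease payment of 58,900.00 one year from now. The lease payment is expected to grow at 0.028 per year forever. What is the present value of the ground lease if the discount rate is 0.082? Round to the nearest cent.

1090740.74

Growing perpetuity: P = D₁ / (r − g) = 58,900.0000 / (0.082 − 0.028) = 1,090,740.74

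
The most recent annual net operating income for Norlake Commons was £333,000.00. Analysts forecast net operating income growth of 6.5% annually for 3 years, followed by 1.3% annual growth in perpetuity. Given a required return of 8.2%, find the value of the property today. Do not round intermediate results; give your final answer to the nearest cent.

£5629928.78

D_1 = 354645.00000
D_2 = 377696.92500
D_3 = 402247.22512
Terminal value at year 3: TV = D_3×(1+g_2)/(r−g_2) = 407476.43905/0.069 = 5905455.63843
P_0 = D_1/(1+r)^1 + D_2/(1+r)^2 + D_3/(1+r)^3 + TV/(1+r)^3
    = 327768.02218 + 322618.24734 + 317549.38394 + 4661993.12937 = 5629928.78283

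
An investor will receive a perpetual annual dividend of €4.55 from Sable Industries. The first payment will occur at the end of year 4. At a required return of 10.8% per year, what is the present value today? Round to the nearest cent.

Value at end of year 3: C / r = €4.55 / 0.108 = €42.1296
Discount to today: PV = €42.1296 / (1 + 0.108)^3 = €42.1296 / 1.360252 = €30.97

€30.97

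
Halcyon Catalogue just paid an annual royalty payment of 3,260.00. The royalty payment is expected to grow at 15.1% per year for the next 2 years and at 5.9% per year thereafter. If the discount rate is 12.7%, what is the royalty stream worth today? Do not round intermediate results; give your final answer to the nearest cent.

D_1 = 3752.26000
D_2 = 4318.85126
Terminal value at year 2: TV = D_2×(1+g_2)/(r−g_2) = 4573.66348/0.068 = 67259.75712
P_0 = D_1/(1+r)^1 + D_2/(1+r)^2 + TV/(1+r)^2
    = 3329.42325 + 3400.32490 + 52955.05978 = 59684.80792

59684.81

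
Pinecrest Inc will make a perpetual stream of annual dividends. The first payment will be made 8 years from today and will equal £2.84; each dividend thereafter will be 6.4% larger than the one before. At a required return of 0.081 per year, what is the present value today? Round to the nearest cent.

£96.85

Value at end of year 7: C₁ / (r − g) = £2.84 / (0.081 − 0.064) = £167.0588
Discount to today: PV = £167.0588 / (1 + 0.081)^7 = £167.0588 / 1.724963 = £96.85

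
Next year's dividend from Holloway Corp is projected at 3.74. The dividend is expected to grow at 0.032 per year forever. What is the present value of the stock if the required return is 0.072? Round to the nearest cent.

Growing perpetuity: P = D₁ / (r − g) = 3.7400 / (0.072 − 0.032) = 93.50

93.50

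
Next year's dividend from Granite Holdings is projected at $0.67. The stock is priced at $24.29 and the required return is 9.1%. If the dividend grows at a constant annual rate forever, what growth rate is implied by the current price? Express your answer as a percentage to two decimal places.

6.34%

P = D₁/(r−g) ⇒ g = r − D₁/P = 0.091 − $0.67/$24.29 = 0.063417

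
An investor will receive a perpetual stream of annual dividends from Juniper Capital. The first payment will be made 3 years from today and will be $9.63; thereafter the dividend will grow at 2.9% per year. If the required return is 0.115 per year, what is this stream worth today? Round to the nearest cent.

Value at end of year 2: C₁ / (r − g) = $9.63 / (0.115 − 0.029) = $111.9767
Discount to today: PV = $111.9767 / (1 + 0.115)^2 = $111.9767 / 1.243225 = $90.07

$90.07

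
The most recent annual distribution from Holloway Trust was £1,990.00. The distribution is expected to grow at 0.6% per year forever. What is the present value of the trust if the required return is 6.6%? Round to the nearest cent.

D₁ = D₀ × (1 + g) = £1,990.00 × 1.006 = £2,001.9400
Growing perpetuity: P = D₁ / (r − g) = £2,001.9400 / (0.066 − 0.006) = £33,365.67

£33365.67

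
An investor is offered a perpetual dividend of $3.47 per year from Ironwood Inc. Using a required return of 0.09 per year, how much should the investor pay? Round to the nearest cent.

Level perpetuity: PV = C / r = $3.47 / 0.09 = $38.56

$38.56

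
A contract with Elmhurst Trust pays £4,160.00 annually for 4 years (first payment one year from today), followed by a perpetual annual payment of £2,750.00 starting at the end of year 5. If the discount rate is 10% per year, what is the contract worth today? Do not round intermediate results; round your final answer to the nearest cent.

£31969.51

PV of 4-year annuity: £4,160.00 × [1 − (1+0.1)^−4] / 0.1 = 13186.64026
Perpetuity value at year 4: £2,750.00 / 0.1 = 27500.00000
PV of perpetuity: 27500.00000 / (1+0.1)^4 = 18782.87002
Total PV = 13186.64026 + 18782.87002 = 31969.51028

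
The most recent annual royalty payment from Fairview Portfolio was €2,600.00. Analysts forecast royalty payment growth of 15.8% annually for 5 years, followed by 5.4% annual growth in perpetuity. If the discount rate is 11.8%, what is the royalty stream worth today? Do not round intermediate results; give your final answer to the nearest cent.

€65510.44

D_1 = 3010.80000
D_2 = 3486.50640
D_3 = 4037.37441
D_4 = 4675.27957
D_5 = 5413.97374
Terminal value at year 5: TV = D_5×(1+g_2)/(r−g_2) = 5706.32832/0.064 = 89161.38003
P_0 = D_1/(1+r)^1 + D_2/(1+r)^2 + D_3/(1+r)^3 + D_4/(1+r)^4 + D_5/(1+r)^5 + TV/(1+r)^5
    = 2693.02326 + 2789.37471 + 2889.17345 + 2992.54281 + 3099.61053 + 51046.71087 = 65510.43562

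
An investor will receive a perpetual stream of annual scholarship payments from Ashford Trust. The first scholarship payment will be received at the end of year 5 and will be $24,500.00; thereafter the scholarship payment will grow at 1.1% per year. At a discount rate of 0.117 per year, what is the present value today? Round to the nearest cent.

$148473.01

Value at end of year 4: C₁ / (r − g) = $24,500.00 / (0.117 − 0.011) = $231,132.0755
Discount to today: PV = $231,132.0755 / (1 + 0.117)^4 = $231,132.0755 / 1.556728 = $148,473.01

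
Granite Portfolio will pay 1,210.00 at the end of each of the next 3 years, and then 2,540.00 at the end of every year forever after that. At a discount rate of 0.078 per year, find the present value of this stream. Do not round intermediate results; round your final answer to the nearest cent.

29124.16

PV of 3-year annuity: 1,210.00 × [1 − (1+0.078)^−3] / 0.078 = 3129.57495
Perpetuity value at year 3: 2,540.00 / 0.078 = 32564.10256
PV of perpetuity: 32564.10256 / (1+0.078)^3 = 25994.58159
Total PV = 3129.57495 + 25994.58159 = 29124.15654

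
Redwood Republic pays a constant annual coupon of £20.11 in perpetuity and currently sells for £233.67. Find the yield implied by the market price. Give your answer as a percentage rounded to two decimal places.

8.61%

P = C/r ⇒ r = C/P = £20.11/£233.67 = 0.086062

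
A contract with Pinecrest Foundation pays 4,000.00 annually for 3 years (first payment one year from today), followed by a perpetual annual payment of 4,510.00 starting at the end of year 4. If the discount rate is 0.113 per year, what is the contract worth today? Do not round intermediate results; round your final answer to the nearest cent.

38671.68

PV of 3-year annuity: 4,000.00 × [1 − (1+0.113)^−3] / 0.113 = 9724.08123
Perpetuity value at year 3: 4,510.00 / 0.113 = 39911.50442
PV of perpetuity: 39911.50442 / (1+0.113)^3 = 28947.60283
Total PV = 9724.08123 + 28947.60283 = 38671.68407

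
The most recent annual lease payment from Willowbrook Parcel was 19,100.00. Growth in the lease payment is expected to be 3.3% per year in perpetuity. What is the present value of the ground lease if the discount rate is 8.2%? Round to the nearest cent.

402659.18

D₁ = D₀ × (1 + g) = 19,100.00 × 1.033 = 19,730.3000
Growing perpetuity: P = D₁ / (r − g) = 19,730.3000 / (0.082 − 0.033) = 402,659.18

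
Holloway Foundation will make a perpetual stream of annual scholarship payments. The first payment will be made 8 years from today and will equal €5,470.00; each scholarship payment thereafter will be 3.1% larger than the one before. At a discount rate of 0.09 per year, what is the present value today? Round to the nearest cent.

Value at end of year 7: C₁ / (r − g) = €5,470.00 / (0.09 − 0.031) = €92,711.8644
Discount to today: PV = €92,711.8644 / (1 + 0.09)^7 = €92,711.8644 / 1.828039 = €50,716.56

€50716.56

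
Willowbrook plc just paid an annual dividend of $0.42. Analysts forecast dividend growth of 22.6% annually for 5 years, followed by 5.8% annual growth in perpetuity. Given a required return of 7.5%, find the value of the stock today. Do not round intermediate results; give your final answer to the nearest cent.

$53.60

D_1 = 0.51492
D_2 = 0.63129
D_3 = 0.77396
D_4 = 0.94888
D_5 = 1.16333
Terminal value at year 5: TV = D_5×(1+g_2)/(r−g_2) = 1.23080/0.017 = 72.39997
P_0 = D_1/(1+r)^1 + D_2/(1+r)^2 + D_3/(1+r)^3 + D_4/(1+r)^4 + D_5/(1+r)^5 + TV/(1+r)^5
    = 0.47900 + 0.54628 + 0.62301 + 0.71052 + 0.81033 + 50.43082 = 53.59995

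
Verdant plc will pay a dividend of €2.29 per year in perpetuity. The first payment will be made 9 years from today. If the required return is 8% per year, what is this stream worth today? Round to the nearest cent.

€15.47

Value at end of year 8: C / r = €2.29 / 0.08 = €28.6250
Discount to today: PV = €28.6250 / (1 + 0.08)^8 = €28.6250 / 1.850930 = €15.47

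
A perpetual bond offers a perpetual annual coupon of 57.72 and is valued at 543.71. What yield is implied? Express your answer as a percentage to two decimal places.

P = C/r ⇒ r = C/P = 57.72/543.71 = 0.106160

10.62%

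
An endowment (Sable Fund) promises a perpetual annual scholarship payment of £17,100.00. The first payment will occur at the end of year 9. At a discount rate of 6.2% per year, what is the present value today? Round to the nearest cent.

Value at end of year 8: C / r = £17,100.00 / 0.062 = £275,806.4516
Discount to today: PV = £275,806.4516 / (1 + 0.062)^8 = £275,806.4516 / 1.618066 = £170,454.43

£170454.43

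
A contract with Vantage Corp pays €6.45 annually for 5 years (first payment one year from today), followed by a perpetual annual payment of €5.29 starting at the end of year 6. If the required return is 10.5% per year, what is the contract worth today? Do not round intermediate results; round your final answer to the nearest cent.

€54.72

PV of 5-year annuity: €6.45 × [1 − (1+0.105)^−5] / 0.105 = 24.14144
Perpetuity value at year 5: €5.29 / 0.105 = 50.38095
PV of perpetuity: 50.38095 / (1+0.105)^5 = 30.58123
Total PV = 24.14144 + 30.58123 = 54.72267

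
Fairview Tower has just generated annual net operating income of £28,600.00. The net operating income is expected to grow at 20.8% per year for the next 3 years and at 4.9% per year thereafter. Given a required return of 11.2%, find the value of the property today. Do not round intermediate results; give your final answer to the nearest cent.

D_1 = 34548.80000
D_2 = 41734.95040
D_3 = 50415.82008
Terminal value at year 3: TV = D_3×(1+g_2)/(r−g_2) = 52886.19527/0.063 = 839463.41694
P_0 = D_1/(1+r)^1 + D_2/(1+r)^2 + D_3/(1+r)^3 + TV/(1+r)^3
    = 31069.06475 + 33751.28617 + 36665.06627 + 610502.45259 = 711987.86977

£711987.87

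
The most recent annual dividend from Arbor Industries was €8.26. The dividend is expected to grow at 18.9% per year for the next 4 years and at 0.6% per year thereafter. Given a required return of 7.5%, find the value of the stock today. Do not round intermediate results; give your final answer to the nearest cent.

D_1 = 9.82114
D_2 = 11.67734
D_3 = 13.88435
D_4 = 16.50849
Terminal value at year 4: TV = D_4×(1+g_2)/(r−g_2) = 16.60755/0.069 = 240.68906
P_0 = D_1/(1+r)^1 + D_2/(1+r)^2 + D_3/(1+r)^3 + D_4/(1+r)^4 + TV/(1+r)^4
    = 9.13594 + 10.10478 + 11.17636 + 12.36157 + 180.22810 = 223.00675

€223.01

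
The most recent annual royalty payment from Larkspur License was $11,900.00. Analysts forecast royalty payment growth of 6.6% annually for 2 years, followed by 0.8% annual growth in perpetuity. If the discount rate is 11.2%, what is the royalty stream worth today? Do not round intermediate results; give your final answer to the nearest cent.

$128337.01

D_1 = 12685.40000
D_2 = 13522.63640
Terminal value at year 2: TV = D_2×(1+g_2)/(r−g_2) = 13630.81749/0.104 = 131065.55280
P_0 = D_1/(1+r)^1 + D_2/(1+r)^2 + TV/(1+r)^2
    = 11407.73381 + 10935.83116 + 105993.44043 = 128337.00540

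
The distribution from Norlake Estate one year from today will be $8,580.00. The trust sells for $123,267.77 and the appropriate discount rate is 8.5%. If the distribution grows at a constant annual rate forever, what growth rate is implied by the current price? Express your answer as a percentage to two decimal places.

P = D₁/(r−g) ⇒ g = r − D₁/P = 0.085 − $8,580.00/$123,267.77 = 0.015395

1.54%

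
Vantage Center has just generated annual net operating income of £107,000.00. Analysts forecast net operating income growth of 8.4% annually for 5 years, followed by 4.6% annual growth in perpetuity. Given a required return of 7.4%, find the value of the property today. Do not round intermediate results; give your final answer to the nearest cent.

D_1 = 115988.00000
D_2 = 125730.99200
D_3 = 136292.39533
D_4 = 147740.95654
D_5 = 160151.19688
Terminal value at year 5: TV = D_5×(1+g_2)/(r−g_2) = 167518.15194/0.028 = 5982791.14076
P_0 = D_1/(1+r)^1 + D_2/(1+r)^2 + D_3/(1+r)^3 + D_4/(1+r)^4 + D_5/(1+r)^5 + TV/(1+r)^5
    = 107996.27561 + 109001.82752 + 110016.74211 + 111041.10657 + 112075.00886 + 4186802.11678 = 4736933.07745

£4736933.08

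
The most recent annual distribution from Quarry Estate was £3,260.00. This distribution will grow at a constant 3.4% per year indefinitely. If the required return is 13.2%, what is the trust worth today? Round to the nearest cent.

D₁ = D₀ × (1 + g) = £3,260.00 × 1.034 = £3,370.8400
Growing perpetuity: P = D₁ / (r − g) = £3,370.8400 / (0.132 − 0.034) = £34,396.33

£34396.33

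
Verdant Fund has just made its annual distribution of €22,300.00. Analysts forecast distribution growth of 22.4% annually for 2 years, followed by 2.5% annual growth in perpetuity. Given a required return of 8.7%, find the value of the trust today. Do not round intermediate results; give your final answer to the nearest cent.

D_1 = 27295.20000
D_2 = 33409.32480
Terminal value at year 2: TV = D_2×(1+g_2)/(r−g_2) = 34244.55792/0.062 = 552331.57935
P_0 = D_1/(1+r)^1 + D_2/(1+r)^2 + TV/(1+r)^2
    = 25110.57958 + 28275.39043 + 467456.05153 = 520842.02154

€520842.02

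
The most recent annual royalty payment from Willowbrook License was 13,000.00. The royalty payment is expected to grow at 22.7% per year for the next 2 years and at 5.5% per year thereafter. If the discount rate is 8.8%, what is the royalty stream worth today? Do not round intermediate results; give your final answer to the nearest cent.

D_1 = 15951.00000
D_2 = 19571.87700
Terminal value at year 2: TV = D_2×(1+g_2)/(r−g_2) = 20648.33024/0.033 = 625706.97682
P_0 = D_1/(1+r)^1 + D_2/(1+r)^2 + TV/(1+r)^2
    = 14660.84559 + 16533.87641 + 528583.01864 = 559777.74064

559777.74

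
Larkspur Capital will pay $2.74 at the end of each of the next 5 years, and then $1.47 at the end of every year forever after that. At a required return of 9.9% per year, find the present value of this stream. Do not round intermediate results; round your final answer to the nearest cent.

$19.68

PV of 5-year annuity: $2.74 × [1 − (1+0.099)^−5] / 0.099 = 10.41334
Perpetuity value at year 5: $1.47 / 0.099 = 14.84848
PV of perpetuity: 14.84848 / (1+0.099)^5 = 9.26176
Total PV = 10.41334 + 9.26176 = 19.67511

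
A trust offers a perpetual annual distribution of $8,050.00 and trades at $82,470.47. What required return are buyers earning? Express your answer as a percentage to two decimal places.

P = C/r ⇒ r = C/P = $8,050.00/$82,470.47 = 0.097611

9.76%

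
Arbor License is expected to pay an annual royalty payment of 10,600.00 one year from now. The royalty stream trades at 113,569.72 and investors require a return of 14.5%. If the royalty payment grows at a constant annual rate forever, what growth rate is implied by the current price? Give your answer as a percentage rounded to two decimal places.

P = D₁/(r−g) ⇒ g = r − D₁/P = 0.145 − 10,600.00/113,569.72 = 0.051665

5.17%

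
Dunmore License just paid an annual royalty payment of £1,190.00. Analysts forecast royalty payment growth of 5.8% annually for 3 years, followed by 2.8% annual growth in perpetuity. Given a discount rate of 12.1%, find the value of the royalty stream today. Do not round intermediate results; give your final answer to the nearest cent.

£14242.08

D_1 = 1259.02000
D_2 = 1332.04316
D_3 = 1409.30166
Terminal value at year 3: TV = D_3×(1+g_2)/(r−g_2) = 1448.76211/0.093 = 15578.08720
P_0 = D_1/(1+r)^1 + D_2/(1+r)^2 + D_3/(1+r)^3 + TV/(1+r)^3
    = 1123.12221 + 1060.00294 + 1000.43097 + 11058.52726 = 14242.08338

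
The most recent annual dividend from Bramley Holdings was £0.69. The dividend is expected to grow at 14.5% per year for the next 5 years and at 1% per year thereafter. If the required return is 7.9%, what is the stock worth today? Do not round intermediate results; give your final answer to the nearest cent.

D_1 = 0.79005
D_2 = 0.90461
D_3 = 1.03578
D_4 = 1.18596
D_5 = 1.35793
Terminal value at year 5: TV = D_5×(1+g_2)/(r−g_2) = 1.37151/0.069 = 19.87691
P_0 = D_1/(1+r)^1 + D_2/(1+r)^2 + D_3/(1+r)^3 + D_4/(1+r)^4 + D_5/(1+r)^5 + TV/(1+r)^5
    = 0.73221 + 0.77699 + 0.82452 + 0.87495 + 0.92847 + 13.59069 = 17.72784

£17.73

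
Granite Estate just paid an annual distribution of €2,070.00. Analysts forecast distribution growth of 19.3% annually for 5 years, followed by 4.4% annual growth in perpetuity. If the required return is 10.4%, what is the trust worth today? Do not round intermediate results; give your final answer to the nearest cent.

D_1 = 2469.51000
D_2 = 2946.12543
D_3 = 3514.72764
D_4 = 4193.07007
D_5 = 5002.33260
Terminal value at year 5: TV = D_5×(1+g_2)/(r−g_2) = 5222.43523/0.06 = 87040.58717
P_0 = D_1/(1+r)^1 + D_2/(1+r)^2 + D_3/(1+r)^3 + D_4/(1+r)^4 + D_5/(1+r)^5 + TV/(1+r)^5
    = 2236.87500 + 2417.20279 + 2612.06786 + 2822.64218 + 3050.19213 + 53073.34314 = 66212.32310

€66212.32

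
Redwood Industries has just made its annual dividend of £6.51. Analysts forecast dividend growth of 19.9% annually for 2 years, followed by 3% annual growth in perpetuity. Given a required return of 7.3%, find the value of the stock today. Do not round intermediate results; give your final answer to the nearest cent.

D_1 = 7.80549
D_2 = 9.35878
Terminal value at year 2: TV = D_2×(1+g_2)/(r−g_2) = 9.63955/0.043 = 224.17549
P_0 = D_1/(1+r)^1 + D_2/(1+r)^2 + TV/(1+r)^2
    = 7.27445 + 8.12868 + 194.71019 = 210.11332

£210.11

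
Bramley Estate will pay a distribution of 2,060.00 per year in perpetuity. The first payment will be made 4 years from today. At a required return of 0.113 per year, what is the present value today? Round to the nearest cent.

13222.19

Value at end of year 3: C / r = 2,060.00 / 0.113 = 18,230.0885
Discount to today: PV = 18,230.0885 / (1 + 0.113)^3 = 18,230.0885 / 1.378750 = 13,222.19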